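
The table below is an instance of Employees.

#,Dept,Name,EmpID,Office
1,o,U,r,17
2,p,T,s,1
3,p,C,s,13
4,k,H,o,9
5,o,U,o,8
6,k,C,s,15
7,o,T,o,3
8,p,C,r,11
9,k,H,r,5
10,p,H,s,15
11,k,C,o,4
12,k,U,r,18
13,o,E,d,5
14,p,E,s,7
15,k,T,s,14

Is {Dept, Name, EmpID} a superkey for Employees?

Yes

All 15 rows have distinct {Dept, Name, EmpID} values, so {Dept, Name, EmpID} → (all attributes) holds and {Dept, Name, EmpID} is a superkey.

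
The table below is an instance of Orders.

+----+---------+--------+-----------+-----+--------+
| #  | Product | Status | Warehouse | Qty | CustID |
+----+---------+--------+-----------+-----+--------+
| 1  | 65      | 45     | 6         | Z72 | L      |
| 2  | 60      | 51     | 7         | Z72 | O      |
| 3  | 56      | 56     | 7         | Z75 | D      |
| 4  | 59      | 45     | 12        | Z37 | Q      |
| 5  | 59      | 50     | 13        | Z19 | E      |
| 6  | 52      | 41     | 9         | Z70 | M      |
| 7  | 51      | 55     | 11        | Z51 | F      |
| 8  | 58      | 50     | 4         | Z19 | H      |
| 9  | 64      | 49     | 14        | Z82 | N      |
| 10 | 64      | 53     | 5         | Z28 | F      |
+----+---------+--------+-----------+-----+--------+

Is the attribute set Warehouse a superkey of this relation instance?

No

Rows 2 and 3 have the same Warehouse value Warehouse=7 but are distinct tuples, so Warehouse does not determine every attribute — not a superkey.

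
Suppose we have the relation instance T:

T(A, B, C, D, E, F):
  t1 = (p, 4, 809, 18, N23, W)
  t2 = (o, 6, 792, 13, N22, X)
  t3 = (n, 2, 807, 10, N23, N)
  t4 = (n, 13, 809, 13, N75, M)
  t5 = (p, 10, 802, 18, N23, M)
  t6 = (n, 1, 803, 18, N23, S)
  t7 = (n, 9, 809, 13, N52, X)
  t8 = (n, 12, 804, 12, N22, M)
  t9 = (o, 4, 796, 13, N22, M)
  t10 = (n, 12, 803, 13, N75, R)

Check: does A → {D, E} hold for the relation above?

No

A=p: rows 1, 5 → {D,E} = (18, N23), (18, N23) ✓
A=o: rows 2, 9 → {D,E} = (13, N22), (13, N22) ✓
A=n: rows 3, 4, 6, 7, 8, 10 → {D,E} takes values {(10, N23), (13, N75), (18, N23), (13, N52), (12, N22)} — violation
Two rows agree on A but differ on {D, E}, so A → {D, E} does not hold.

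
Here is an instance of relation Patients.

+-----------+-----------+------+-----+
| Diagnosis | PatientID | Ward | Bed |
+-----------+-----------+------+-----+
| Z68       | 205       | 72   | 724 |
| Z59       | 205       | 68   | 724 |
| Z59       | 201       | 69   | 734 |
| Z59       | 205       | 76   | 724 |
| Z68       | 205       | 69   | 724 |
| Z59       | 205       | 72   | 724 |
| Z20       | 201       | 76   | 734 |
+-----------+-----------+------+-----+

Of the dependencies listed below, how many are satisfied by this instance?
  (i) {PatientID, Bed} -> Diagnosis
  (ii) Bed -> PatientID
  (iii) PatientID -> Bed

2

(i) {PatientID, Bed} -> Diagnosis: (PatientID=205, Bed=724): 5 rows → Diagnosis takes values {Z68, Z59} — violation; (PatientID=201, Bed=734): 2 rows → Diagnosis takes values {Z59, Z20} — violation — fails.
(ii) Bed -> PatientID: every LHS value maps to a single RHS value — holds.
(iii) PatientID -> Bed: every LHS value maps to a single RHS value — holds.
2 of the 3 dependencies hold.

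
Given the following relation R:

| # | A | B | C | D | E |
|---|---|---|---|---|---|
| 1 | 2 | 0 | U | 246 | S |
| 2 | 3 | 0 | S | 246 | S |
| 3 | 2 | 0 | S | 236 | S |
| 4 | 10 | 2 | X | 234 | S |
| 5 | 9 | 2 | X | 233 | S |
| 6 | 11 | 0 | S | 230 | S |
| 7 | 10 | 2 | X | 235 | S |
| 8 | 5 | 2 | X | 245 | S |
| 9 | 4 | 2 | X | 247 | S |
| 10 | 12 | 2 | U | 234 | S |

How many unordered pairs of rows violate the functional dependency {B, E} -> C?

8

(B=0, E=S): violating pairs (1,2), (1,3), (1,6) — 3 pairs.
(B=2, E=S): violating pairs (4,10), (5,10), (7,10), (8,10), (9,10) — 5 pairs.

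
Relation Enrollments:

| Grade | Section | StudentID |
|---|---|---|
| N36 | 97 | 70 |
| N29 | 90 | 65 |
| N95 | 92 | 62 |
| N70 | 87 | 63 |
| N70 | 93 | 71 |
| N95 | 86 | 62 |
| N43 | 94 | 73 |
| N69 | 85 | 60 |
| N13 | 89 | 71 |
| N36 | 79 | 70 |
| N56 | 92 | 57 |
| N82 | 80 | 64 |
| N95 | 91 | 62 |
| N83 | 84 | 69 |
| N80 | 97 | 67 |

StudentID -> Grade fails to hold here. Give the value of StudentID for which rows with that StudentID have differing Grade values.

71

StudentID=70: 2 rows → Grade = N36, N36 ✓
StudentID=65: 1 row → Grade = N29 ✓
StudentID=62: 3 rows → Grade = N95, N95, N95 ✓
StudentID=63: 1 row → Grade = N70 ✓
StudentID=71: 2 rows → Grade takes values {N70, N13} — violation
StudentID=73: 1 row → Grade = N43 ✓
StudentID=60: 1 row → Grade = N69 ✓
StudentID=57: 1 row → Grade = N56 ✓
StudentID=64: 1 row → Grade = N82 ✓
StudentID=69: 1 row → Grade = N83 ✓
StudentID=67: 1 row → Grade = N80 ✓
The only StudentID value with inconsistent Grade is StudentID=71.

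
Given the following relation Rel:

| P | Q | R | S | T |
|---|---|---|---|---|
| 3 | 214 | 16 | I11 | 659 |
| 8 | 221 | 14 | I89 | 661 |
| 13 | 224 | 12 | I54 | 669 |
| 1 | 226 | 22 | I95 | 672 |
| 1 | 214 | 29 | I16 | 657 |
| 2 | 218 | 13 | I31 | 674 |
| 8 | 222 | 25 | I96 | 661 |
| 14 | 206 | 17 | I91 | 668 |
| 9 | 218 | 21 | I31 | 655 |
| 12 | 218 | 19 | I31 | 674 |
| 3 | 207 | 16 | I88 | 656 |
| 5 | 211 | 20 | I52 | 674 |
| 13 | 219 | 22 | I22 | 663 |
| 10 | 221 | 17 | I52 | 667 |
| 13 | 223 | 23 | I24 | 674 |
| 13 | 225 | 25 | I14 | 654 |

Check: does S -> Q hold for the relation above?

No

S=I11: 1 row → Q = 214 ✓
S=I89: 1 row → Q = 221 ✓
S=I54: 1 row → Q = 224 ✓
S=I95: 1 row → Q = 226 ✓
S=I16: 1 row → Q = 214 ✓
S=I31: 3 rows → Q = 218, 218, 218 ✓
S=I96: 1 row → Q = 222 ✓
S=I91: 1 row → Q = 206 ✓
S=I88: 1 row → Q = 207 ✓
S=I52: 2 rows → Q takes values {211, 221} — violation
S=I22: 1 row → Q = 219 ✓
S=I24: 1 row → Q = 223 ✓
S=I14: 1 row → Q = 225 ✓
Two rows agree on S but differ on Q, so S -> Q does not hold.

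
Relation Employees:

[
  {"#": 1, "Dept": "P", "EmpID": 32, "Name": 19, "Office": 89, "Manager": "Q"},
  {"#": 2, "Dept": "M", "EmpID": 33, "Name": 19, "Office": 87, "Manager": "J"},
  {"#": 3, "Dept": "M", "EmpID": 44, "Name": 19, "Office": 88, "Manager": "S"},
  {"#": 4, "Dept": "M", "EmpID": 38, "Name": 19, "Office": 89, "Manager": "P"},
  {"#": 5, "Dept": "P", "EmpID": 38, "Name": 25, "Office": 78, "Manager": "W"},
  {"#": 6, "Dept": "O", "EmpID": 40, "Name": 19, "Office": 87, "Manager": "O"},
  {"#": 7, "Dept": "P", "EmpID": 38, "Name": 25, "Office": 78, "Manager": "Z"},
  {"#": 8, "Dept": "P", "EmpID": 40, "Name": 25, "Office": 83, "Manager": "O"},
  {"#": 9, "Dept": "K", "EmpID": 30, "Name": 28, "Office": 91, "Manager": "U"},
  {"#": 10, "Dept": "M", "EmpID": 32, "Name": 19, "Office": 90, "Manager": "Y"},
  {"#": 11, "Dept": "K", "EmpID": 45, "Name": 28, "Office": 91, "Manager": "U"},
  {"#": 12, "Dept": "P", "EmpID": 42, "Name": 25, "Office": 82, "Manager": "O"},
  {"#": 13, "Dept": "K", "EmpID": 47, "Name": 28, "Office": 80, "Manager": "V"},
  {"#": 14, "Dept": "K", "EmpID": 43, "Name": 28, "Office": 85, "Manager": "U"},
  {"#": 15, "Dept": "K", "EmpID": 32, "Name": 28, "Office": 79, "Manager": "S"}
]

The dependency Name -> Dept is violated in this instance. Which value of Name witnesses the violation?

Name=19: rows 1, 2, 3, 4, 6, 10 → Dept takes values {P, M, O} — violation
Name=25: rows 5, 7, 8, 12 → Dept = P, P, P, P ✓
Name=28: rows 9, 11, 13, 14, 15 → Dept = K, K, K, K, K ✓
The only Name value with inconsistent Dept is Name=19.

19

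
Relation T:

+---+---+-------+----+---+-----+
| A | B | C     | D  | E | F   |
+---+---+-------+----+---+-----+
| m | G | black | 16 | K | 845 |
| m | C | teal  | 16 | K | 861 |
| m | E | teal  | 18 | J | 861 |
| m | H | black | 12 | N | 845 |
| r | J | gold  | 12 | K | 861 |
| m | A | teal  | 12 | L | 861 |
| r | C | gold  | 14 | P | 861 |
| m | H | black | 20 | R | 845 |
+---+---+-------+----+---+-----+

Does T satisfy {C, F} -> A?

(C=black, F=845): 3 rows → A = m, m, m ✓
(C=teal, F=861): 3 rows → A = m, m, m ✓
(C=gold, F=861): 2 rows → A = r, r ✓
Every {C, F} value is associated with a single A value, so {C, F} -> A holds.

Yes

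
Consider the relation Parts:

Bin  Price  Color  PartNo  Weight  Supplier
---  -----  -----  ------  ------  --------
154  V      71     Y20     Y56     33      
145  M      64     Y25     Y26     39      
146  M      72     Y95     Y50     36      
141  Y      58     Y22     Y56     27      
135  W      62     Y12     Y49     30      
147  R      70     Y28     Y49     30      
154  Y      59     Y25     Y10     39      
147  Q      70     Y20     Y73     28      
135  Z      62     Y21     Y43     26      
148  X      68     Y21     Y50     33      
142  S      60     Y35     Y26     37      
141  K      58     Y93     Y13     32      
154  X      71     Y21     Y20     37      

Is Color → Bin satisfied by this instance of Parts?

Yes

Color=71: 2 rows → Bin = 154, 154 ✓
Color=64: 1 row → Bin = 145 ✓
Color=72: 1 row → Bin = 146 ✓
Color=58: 2 rows → Bin = 141, 141 ✓
Color=62: 2 rows → Bin = 135, 135 ✓
Color=70: 2 rows → Bin = 147, 147 ✓
Color=59: 1 row → Bin = 154 ✓
Color=68: 1 row → Bin = 148 ✓
Color=60: 1 row → Bin = 142 ✓
Every Color value is associated with a single Bin value, so Color → Bin holds.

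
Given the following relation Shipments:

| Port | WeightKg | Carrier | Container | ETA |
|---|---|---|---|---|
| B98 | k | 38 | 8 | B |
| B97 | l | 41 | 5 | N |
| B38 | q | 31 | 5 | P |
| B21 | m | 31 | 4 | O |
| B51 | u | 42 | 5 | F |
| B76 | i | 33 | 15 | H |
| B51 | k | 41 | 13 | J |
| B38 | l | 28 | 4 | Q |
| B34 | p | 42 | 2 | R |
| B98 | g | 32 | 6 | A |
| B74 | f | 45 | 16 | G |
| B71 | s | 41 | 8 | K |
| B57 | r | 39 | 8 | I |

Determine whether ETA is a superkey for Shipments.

Yes

All 13 rows have distinct ETA values, so ETA → (all attributes) holds and ETA is a superkey.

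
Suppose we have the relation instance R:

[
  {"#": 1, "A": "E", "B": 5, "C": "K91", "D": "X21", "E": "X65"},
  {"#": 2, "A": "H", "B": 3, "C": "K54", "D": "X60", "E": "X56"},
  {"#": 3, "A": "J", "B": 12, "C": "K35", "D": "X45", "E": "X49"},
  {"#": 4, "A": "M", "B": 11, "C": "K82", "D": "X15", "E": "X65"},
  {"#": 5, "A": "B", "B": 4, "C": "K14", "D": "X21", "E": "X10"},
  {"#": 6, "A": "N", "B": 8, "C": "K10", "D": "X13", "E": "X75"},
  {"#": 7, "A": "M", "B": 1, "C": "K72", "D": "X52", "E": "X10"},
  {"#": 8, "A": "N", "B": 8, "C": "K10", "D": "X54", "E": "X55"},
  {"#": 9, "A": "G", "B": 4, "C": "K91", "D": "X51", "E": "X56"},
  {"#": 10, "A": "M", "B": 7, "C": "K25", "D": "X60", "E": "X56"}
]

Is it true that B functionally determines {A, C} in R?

B=5: row 1 → {A,C} = (E, K91) ✓
B=3: row 2 → {A,C} = (H, K54) ✓
B=12: row 3 → {A,C} = (J, K35) ✓
B=11: row 4 → {A,C} = (M, K82) ✓
B=4: rows 5, 9 → {A,C} takes values {(B, K14), (G, K91)} — violation
B=8: rows 6, 8 → {A,C} = (N, K10), (N, K10) ✓
B=1: row 7 → {A,C} = (M, K72) ✓
B=7: row 10 → {A,C} = (M, K25) ✓
Two rows agree on B but differ on {A, C}, so B -> {A, C} does not hold.

No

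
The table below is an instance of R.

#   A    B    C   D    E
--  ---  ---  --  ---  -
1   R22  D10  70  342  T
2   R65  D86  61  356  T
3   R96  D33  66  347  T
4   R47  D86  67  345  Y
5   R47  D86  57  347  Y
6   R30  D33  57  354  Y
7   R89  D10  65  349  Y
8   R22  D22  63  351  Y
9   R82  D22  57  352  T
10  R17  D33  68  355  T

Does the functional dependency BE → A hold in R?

(B=D10, E=T): row 1 → A = R22 ✓
(B=D86, E=T): row 2 → A = R65 ✓
(B=D33, E=T): rows 3, 10 → A takes values {R96, R17} — violation
(B=D86, E=Y): rows 4, 5 → A = R47, R47 ✓
(B=D33, E=Y): row 6 → A = R30 ✓
(B=D10, E=Y): row 7 → A = R89 ✓
(B=D22, E=Y): row 8 → A = R22 ✓
(B=D22, E=T): row 9 → A = R82 ✓
Two rows agree on BE but differ on A, so BE → A does not hold.

No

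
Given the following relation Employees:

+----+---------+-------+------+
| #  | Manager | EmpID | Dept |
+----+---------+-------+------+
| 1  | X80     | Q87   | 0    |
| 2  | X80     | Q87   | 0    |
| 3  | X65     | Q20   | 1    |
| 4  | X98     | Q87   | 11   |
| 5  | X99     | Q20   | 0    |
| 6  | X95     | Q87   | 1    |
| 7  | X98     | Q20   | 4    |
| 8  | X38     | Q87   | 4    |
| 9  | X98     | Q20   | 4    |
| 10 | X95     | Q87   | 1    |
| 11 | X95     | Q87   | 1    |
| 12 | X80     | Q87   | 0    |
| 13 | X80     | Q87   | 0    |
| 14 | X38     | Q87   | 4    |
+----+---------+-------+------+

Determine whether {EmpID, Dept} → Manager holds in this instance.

(EmpID=Q87, Dept=0): rows 1, 2, 12, 13 → Manager = X80, X80, X80, X80 ✓
(EmpID=Q20, Dept=1): row 3 → Manager = X65 ✓
(EmpID=Q87, Dept=11): row 4 → Manager = X98 ✓
(EmpID=Q20, Dept=0): row 5 → Manager = X99 ✓
(EmpID=Q87, Dept=1): rows 6, 10, 11 → Manager = X95, X95, X95 ✓
(EmpID=Q20, Dept=4): rows 7, 9 → Manager = X98, X98 ✓
(EmpID=Q87, Dept=4): rows 8, 14 → Manager = X38, X38 ✓
Every {EmpID, Dept} value is associated with a single Manager value, so {EmpID, Dept} → Manager holds.

Yes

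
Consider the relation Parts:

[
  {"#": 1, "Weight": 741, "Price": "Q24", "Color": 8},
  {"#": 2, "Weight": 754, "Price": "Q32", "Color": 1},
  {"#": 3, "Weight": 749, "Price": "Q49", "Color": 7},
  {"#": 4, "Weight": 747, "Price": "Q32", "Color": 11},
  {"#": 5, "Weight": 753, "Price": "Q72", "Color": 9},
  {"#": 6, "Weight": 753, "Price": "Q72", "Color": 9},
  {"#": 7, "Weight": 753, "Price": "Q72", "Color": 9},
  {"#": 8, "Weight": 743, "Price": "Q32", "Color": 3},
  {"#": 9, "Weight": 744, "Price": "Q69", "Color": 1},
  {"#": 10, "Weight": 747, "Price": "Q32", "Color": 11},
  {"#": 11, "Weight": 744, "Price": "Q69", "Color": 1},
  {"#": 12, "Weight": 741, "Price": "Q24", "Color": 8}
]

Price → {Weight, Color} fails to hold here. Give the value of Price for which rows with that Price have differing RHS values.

Q32

Price=Q24: rows 1, 12 → {Weight,Color} = (741, 8), (741, 8) ✓
Price=Q32: rows 2, 4, 8, 10 → {Weight,Color} takes values {(754, 1), (747, 11), (743, 3)} — violation
Price=Q49: row 3 → {Weight,Color} = (749, 7) ✓
Price=Q72: rows 5, 6, 7 → {Weight,Color} = (753, 9), (753, 9), (753, 9) ✓
Price=Q69: rows 9, 11 → {Weight,Color} = (744, 1), (744, 1) ✓
The only Price value with inconsistent RHS is Price=Q32.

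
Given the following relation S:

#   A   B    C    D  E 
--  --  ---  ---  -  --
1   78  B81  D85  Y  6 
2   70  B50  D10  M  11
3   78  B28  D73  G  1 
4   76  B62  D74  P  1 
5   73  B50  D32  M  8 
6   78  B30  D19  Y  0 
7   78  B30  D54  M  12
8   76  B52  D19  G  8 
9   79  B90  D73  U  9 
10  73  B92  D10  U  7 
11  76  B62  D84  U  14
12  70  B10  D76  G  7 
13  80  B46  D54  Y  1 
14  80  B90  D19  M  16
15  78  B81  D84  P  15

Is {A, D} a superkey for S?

Rows 1 and 6 have the same {A, D} value (A=78, D=Y) but are distinct tuples, so {A, D} does not determine every attribute — not a superkey.

No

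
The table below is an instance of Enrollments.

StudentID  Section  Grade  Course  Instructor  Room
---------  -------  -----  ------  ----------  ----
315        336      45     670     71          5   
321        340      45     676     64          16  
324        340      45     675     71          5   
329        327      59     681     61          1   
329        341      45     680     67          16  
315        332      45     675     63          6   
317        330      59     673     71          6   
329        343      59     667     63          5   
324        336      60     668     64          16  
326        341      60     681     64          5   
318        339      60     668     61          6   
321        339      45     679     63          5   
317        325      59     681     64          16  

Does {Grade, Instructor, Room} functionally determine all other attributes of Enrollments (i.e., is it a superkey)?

No

Two distinct rows share (Grade=45, Instructor=71, Room=5), so {Grade, Instructor, Room} does not determine every attribute — not a superkey.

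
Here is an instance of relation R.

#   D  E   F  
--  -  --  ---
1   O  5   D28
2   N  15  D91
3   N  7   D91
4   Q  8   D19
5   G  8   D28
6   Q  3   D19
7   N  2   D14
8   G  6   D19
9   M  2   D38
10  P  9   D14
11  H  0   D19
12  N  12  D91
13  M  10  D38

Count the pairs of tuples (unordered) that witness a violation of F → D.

F=D28: violating pairs (1,5) — 1 pair.
F=D91: all 3 rows agree on D — 0 pairs.
F=D19: violating pairs (4,8), (4,11), (6,8), (6,11), (8,11) — 5 pairs.
F=D14: violating pairs (7,10) — 1 pair.
F=D38: all 2 rows agree on D — 0 pairs.

7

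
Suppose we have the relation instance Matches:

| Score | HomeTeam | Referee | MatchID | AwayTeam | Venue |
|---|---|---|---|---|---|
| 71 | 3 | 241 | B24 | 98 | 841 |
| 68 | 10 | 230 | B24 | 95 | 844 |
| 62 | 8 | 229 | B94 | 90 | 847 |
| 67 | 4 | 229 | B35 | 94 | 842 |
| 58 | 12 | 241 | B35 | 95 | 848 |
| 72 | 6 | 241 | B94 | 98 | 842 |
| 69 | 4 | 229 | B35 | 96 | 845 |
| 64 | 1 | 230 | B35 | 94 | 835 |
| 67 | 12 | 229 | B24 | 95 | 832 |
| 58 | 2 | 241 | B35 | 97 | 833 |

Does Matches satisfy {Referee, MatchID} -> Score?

(Referee=241, MatchID=B24): 1 row → Score = 71 ✓
(Referee=230, MatchID=B24): 1 row → Score = 68 ✓
(Referee=229, MatchID=B94): 1 row → Score = 62 ✓
(Referee=229, MatchID=B35): 2 rows → Score takes values {67, 69} — violation
(Referee=241, MatchID=B35): 2 rows → Score = 58, 58 ✓
(Referee=241, MatchID=B94): 1 row → Score = 72 ✓
(Referee=230, MatchID=B35): 1 row → Score = 64 ✓
(Referee=229, MatchID=B24): 1 row → Score = 67 ✓
Two rows agree on {Referee, MatchID} but differ on Score, so {Referee, MatchID} -> Score does not hold.

No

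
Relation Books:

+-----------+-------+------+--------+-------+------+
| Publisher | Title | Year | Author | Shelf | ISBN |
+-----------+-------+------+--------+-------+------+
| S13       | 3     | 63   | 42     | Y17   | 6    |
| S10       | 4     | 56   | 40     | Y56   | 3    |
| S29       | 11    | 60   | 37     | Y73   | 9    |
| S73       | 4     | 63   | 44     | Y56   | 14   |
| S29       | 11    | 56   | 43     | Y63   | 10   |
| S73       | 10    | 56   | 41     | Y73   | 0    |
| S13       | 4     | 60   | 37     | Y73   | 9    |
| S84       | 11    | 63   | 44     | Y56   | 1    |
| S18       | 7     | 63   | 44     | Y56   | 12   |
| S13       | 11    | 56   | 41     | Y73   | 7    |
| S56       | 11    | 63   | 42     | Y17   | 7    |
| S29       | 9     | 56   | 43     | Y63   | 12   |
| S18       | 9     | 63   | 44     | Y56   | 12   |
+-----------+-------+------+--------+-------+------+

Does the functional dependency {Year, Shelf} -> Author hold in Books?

(Year=63, Shelf=Y17): 2 rows → Author = 42, 42 ✓
(Year=56, Shelf=Y56): 1 row → Author = 40 ✓
(Year=60, Shelf=Y73): 2 rows → Author = 37, 37 ✓
(Year=63, Shelf=Y56): 4 rows → Author = 44, 44, 44, 44 ✓
(Year=56, Shelf=Y63): 2 rows → Author = 43, 43 ✓
(Year=56, Shelf=Y73): 2 rows → Author = 41, 41 ✓
Every {Year, Shelf} value is associated with a single Author value, so {Year, Shelf} -> Author holds.

Yes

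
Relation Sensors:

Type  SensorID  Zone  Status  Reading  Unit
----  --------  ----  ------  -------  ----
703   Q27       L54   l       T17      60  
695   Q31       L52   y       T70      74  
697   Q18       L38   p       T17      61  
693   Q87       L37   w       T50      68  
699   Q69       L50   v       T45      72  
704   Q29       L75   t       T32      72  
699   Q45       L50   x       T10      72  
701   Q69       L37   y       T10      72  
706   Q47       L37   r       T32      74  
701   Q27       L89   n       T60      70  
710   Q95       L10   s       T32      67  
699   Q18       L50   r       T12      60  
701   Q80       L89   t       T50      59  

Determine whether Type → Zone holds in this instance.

No

Type=703: 1 row → Zone = L54 ✓
Type=695: 1 row → Zone = L52 ✓
Type=697: 1 row → Zone = L38 ✓
Type=693: 1 row → Zone = L37 ✓
Type=699: 3 rows → Zone = L50, L50, L50 ✓
Type=704: 1 row → Zone = L75 ✓
Type=701: 3 rows → Zone takes values {L37, L89} — violation
Type=706: 1 row → Zone = L37 ✓
Type=710: 1 row → Zone = L10 ✓
Two rows agree on Type but differ on Zone, so Type → Zone does not hold.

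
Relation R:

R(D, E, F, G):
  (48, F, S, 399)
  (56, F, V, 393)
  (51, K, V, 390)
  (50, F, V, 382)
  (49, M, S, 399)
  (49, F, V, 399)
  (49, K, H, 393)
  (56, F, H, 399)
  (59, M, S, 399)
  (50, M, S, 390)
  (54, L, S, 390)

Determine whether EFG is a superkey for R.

No

Two distinct rows share (E=M, F=S, G=399), so EFG does not determine every attribute — not a superkey.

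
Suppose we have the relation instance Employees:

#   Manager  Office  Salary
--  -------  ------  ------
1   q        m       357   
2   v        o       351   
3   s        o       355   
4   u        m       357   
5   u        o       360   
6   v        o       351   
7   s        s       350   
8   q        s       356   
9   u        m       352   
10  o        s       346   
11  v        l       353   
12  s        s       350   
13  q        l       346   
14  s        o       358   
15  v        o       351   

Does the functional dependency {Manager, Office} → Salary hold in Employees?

(Manager=q, Office=m): row 1 → Salary = 357 ✓
(Manager=v, Office=o): rows 2, 6, 15 → Salary = 351, 351, 351 ✓
(Manager=s, Office=o): rows 3, 14 → Salary takes values {355, 358} — violation
(Manager=u, Office=m): rows 4, 9 → Salary takes values {357, 352} — violation
(Manager=u, Office=o): row 5 → Salary = 360 ✓
(Manager=s, Office=s): rows 7, 12 → Salary = 350, 350 ✓
(Manager=q, Office=s): row 8 → Salary = 356 ✓
(Manager=o, Office=s): row 10 → Salary = 346 ✓
(Manager=v, Office=l): row 11 → Salary = 353 ✓
(Manager=q, Office=l): row 13 → Salary = 346 ✓
Two rows agree on {Manager, Office} but differ on Salary, so {Manager, Office} → Salary does not hold.

No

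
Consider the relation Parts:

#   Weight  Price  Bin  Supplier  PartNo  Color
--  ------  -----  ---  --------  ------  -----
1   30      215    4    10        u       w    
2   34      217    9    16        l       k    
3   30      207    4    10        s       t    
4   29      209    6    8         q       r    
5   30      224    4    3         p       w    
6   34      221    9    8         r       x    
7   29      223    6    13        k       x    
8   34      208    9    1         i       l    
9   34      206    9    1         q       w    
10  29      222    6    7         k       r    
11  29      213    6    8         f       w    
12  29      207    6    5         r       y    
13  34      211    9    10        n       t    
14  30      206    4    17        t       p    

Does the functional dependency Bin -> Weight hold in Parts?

Yes

Bin=4: rows 1, 3, 5, 14 → Weight = 30, 30, 30, 30 ✓
Bin=9: rows 2, 6, 8, 9, 13 → Weight = 34, 34, 34, 34, 34 ✓
Bin=6: rows 4, 7, 10, 11, 12 → Weight = 29, 29, 29, 29, 29 ✓
Every Bin value is associated with a single Weight value, so Bin -> Weight holds.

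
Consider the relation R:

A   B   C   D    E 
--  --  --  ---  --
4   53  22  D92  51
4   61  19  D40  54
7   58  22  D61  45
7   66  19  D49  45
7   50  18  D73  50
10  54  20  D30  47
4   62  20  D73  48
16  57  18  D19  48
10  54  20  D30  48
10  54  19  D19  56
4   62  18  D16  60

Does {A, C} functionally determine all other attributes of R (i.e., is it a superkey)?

Two distinct rows share (A=10, C=20), so {A, C} does not determine every attribute — not a superkey.

No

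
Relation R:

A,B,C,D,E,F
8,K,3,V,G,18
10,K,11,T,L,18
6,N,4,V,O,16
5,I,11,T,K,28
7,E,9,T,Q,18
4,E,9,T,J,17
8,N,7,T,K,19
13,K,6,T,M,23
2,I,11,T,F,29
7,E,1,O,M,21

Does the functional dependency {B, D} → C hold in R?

No

(B=K, D=V): 1 row → C = 3 ✓
(B=K, D=T): 2 rows → C takes values {11, 6} — violation
(B=N, D=V): 1 row → C = 4 ✓
(B=I, D=T): 2 rows → C = 11, 11 ✓
(B=E, D=T): 2 rows → C = 9, 9 ✓
(B=N, D=T): 1 row → C = 7 ✓
(B=E, D=O): 1 row → C = 1 ✓
Two rows agree on {B, D} but differ on C, so {B, D} → C does not hold.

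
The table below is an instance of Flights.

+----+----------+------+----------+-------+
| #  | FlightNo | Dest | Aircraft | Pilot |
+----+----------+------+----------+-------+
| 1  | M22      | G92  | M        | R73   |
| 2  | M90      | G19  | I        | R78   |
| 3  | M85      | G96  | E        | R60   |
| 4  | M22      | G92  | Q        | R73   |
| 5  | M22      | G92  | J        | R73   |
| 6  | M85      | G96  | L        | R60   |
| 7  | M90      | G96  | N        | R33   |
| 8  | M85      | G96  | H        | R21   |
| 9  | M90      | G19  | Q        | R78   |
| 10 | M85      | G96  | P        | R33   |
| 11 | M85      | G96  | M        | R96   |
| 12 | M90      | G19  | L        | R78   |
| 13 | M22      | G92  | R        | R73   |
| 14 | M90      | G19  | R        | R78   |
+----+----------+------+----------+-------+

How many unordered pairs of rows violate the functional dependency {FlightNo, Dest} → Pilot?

9

(FlightNo=M22, Dest=G92): all 4 rows agree on Pilot — 0 pairs.
(FlightNo=M90, Dest=G19): all 4 rows agree on Pilot — 0 pairs.
(FlightNo=M85, Dest=G96): violating pairs (3,8), (3,10), (3,11), (6,8), (6,10), (6,11), (8,10), (8,11), (10,11) — 9 pairs.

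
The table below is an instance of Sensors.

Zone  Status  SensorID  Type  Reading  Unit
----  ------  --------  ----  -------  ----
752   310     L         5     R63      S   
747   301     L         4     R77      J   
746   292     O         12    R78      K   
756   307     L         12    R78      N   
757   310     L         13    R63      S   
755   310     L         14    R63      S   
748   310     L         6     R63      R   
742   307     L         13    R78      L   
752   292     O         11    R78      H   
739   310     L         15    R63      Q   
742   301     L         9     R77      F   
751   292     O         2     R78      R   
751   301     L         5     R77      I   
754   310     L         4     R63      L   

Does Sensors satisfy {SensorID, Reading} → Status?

Yes

(SensorID=L, Reading=R63): 6 rows → Status = 310, 310, 310, 310, 310, 310 ✓
(SensorID=L, Reading=R77): 3 rows → Status = 301, 301, 301 ✓
(SensorID=O, Reading=R78): 3 rows → Status = 292, 292, 292 ✓
(SensorID=L, Reading=R78): 2 rows → Status = 307, 307 ✓
Every {SensorID, Reading} value is associated with a single Status value, so {SensorID, Reading} → Status holds.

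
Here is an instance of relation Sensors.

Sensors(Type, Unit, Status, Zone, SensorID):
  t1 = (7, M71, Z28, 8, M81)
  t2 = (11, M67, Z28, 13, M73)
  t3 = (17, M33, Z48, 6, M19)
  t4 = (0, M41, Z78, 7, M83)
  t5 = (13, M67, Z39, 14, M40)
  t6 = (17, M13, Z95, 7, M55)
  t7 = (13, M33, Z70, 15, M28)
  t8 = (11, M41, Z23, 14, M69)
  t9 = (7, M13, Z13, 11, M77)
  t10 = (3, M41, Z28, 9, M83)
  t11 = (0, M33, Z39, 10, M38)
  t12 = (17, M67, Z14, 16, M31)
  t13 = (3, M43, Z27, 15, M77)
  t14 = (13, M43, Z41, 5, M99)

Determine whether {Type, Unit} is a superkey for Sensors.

Yes

All 14 rows have distinct {Type, Unit} values, so {Type, Unit} → (all attributes) holds and {Type, Unit} is a superkey.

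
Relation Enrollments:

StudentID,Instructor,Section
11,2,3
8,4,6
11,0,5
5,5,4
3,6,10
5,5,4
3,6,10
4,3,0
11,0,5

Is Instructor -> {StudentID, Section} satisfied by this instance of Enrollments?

Instructor=2: 1 row → {StudentID,Section} = (11, 3) ✓
Instructor=4: 1 row → {StudentID,Section} = (8, 6) ✓
Instructor=0: 2 rows → {StudentID,Section} = (11, 5), (11, 5) ✓
Instructor=5: 2 rows → {StudentID,Section} = (5, 4), (5, 4) ✓
Instructor=6: 2 rows → {StudentID,Section} = (3, 10), (3, 10) ✓
Instructor=3: 1 row → {StudentID,Section} = (4, 0) ✓
Every Instructor value is associated with a single {StudentID, Section} value, so Instructor -> {StudentID, Section} holds.

Yes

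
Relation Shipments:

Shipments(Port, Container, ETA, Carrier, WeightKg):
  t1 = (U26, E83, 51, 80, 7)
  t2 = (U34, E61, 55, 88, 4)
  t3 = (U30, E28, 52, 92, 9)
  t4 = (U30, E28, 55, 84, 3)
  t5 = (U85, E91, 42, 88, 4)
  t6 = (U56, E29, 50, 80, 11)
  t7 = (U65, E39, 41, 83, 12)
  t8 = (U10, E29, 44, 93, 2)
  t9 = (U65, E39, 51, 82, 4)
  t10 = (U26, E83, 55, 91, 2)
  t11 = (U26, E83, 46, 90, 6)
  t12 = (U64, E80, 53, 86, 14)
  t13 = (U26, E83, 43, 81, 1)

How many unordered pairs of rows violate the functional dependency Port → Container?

Port=U26: all 4 rows agree on Container — 0 pairs.
Port=U30: all 2 rows agree on Container — 0 pairs.
Port=U65: all 2 rows agree on Container — 0 pairs.

0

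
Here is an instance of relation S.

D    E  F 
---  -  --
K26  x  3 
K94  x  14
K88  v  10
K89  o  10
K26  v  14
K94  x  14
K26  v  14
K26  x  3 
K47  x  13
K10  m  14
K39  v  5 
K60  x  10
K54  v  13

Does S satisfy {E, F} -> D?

(E=x, F=3): 2 rows → D = K26, K26 ✓
(E=x, F=14): 2 rows → D = K94, K94 ✓
(E=v, F=10): 1 row → D = K88 ✓
(E=o, F=10): 1 row → D = K89 ✓
(E=v, F=14): 2 rows → D = K26, K26 ✓
(E=x, F=13): 1 row → D = K47 ✓
(E=m, F=14): 1 row → D = K10 ✓
(E=v, F=5): 1 row → D = K39 ✓
(E=x, F=10): 1 row → D = K60 ✓
(E=v, F=13): 1 row → D = K54 ✓
Every {E, F} value is associated with a single D value, so {E, F} -> D holds.

Yes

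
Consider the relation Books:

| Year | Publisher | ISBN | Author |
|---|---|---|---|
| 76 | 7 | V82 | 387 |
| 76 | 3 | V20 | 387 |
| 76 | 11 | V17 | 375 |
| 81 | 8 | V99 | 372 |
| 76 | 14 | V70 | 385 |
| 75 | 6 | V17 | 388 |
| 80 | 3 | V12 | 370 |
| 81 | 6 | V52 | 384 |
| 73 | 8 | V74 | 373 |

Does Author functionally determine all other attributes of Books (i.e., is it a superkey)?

Two distinct rows share Author=387, so Author does not determine every attribute — not a superkey.

No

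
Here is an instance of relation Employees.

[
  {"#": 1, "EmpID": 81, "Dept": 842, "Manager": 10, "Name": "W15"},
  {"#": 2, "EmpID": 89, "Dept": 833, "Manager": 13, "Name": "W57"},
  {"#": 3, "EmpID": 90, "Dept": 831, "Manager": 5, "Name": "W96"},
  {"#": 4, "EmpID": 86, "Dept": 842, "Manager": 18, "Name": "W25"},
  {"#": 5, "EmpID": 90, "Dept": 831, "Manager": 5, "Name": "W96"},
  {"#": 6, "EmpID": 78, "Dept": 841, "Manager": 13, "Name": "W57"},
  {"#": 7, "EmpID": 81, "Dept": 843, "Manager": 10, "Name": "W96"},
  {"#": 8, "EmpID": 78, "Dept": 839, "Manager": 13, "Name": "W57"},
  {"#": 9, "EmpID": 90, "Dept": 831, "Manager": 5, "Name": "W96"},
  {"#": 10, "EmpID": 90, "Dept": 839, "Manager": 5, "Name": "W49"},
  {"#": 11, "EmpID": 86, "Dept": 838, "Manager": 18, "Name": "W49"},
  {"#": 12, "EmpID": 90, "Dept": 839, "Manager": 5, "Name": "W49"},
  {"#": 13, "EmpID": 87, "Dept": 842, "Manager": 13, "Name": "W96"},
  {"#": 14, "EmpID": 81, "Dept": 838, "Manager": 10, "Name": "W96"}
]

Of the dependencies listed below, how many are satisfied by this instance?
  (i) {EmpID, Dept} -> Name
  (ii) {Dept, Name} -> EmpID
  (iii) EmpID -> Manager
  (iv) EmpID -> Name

(i) {EmpID, Dept} -> Name: every LHS value maps to a single RHS value — holds.
(ii) {Dept, Name} -> EmpID: every LHS value maps to a single RHS value — holds.
(iii) EmpID -> Manager: every LHS value maps to a single RHS value — holds.
(iv) EmpID -> Name: EmpID=81: rows 1, 7, 14 → Name takes values {W15, W96} — violation; EmpID=90: rows 3, 5, 9, 10, 12 → Name takes values {W96, W49} — violation; EmpID=86: rows 4, 11 → Name takes values {W25, W49} — violation — fails.
3 of the 4 dependencies hold.

3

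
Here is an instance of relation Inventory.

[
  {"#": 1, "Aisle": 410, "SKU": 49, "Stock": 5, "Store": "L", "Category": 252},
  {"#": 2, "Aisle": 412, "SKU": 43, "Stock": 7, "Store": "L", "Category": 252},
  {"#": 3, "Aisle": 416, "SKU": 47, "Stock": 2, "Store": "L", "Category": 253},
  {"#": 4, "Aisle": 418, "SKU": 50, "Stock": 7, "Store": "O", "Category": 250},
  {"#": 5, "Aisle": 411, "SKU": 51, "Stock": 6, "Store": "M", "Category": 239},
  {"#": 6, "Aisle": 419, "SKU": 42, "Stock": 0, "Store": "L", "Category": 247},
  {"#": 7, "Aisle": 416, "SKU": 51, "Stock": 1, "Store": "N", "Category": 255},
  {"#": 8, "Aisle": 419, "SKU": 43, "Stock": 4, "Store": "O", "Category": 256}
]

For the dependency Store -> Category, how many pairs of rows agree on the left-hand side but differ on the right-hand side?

6

Store=L: violating pairs (1,3), (1,6), (2,3), (2,6), (3,6) — 5 pairs.
Store=O: violating pairs (4,8) — 1 pair.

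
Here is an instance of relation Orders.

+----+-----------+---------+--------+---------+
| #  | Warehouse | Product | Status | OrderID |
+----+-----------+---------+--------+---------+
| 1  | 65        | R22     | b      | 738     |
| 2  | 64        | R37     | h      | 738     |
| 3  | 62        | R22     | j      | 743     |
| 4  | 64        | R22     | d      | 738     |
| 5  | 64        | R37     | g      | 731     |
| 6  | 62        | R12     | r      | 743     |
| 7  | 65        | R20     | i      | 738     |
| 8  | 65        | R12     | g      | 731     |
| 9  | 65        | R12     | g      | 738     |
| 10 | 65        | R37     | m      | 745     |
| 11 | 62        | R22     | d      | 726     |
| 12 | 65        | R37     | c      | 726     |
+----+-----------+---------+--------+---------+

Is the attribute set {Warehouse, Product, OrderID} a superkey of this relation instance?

Yes

All 12 rows have distinct {Warehouse, Product, OrderID} values, so {Warehouse, Product, OrderID} → (all attributes) holds and {Warehouse, Product, OrderID} is a superkey.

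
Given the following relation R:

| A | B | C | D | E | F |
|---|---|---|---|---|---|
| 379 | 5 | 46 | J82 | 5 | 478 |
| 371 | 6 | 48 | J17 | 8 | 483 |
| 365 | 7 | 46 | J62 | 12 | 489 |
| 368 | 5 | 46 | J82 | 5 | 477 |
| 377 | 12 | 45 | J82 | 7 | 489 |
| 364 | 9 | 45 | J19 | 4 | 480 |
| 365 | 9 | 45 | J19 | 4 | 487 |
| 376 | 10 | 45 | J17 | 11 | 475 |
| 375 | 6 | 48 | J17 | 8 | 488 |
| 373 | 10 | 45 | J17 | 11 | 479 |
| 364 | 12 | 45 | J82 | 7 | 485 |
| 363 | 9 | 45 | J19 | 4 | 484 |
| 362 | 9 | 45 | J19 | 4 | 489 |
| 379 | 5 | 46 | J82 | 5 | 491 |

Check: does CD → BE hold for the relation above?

Yes

(C=46, D=J82): 3 rows → {B,E} = (5, 5), (5, 5), (5, 5) ✓
(C=48, D=J17): 2 rows → {B,E} = (6, 8), (6, 8) ✓
(C=46, D=J62): 1 row → {B,E} = (7, 12) ✓
(C=45, D=J82): 2 rows → {B,E} = (12, 7), (12, 7) ✓
(C=45, D=J19): 4 rows → {B,E} = (9, 4), (9, 4), (9, 4), (9, 4) ✓
(C=45, D=J17): 2 rows → {B,E} = (10, 11), (10, 11) ✓
Every CD value is associated with a single BE value, so CD → BE holds.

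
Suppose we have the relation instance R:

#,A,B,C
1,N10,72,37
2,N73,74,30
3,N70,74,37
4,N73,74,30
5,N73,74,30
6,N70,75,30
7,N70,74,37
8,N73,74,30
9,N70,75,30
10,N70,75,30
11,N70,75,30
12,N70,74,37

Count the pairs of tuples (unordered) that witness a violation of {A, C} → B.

0

(A=N73, C=30): all 4 rows agree on B — 0 pairs.
(A=N70, C=37): all 3 rows agree on B — 0 pairs.
(A=N70, C=30): all 4 rows agree on B — 0 pairs.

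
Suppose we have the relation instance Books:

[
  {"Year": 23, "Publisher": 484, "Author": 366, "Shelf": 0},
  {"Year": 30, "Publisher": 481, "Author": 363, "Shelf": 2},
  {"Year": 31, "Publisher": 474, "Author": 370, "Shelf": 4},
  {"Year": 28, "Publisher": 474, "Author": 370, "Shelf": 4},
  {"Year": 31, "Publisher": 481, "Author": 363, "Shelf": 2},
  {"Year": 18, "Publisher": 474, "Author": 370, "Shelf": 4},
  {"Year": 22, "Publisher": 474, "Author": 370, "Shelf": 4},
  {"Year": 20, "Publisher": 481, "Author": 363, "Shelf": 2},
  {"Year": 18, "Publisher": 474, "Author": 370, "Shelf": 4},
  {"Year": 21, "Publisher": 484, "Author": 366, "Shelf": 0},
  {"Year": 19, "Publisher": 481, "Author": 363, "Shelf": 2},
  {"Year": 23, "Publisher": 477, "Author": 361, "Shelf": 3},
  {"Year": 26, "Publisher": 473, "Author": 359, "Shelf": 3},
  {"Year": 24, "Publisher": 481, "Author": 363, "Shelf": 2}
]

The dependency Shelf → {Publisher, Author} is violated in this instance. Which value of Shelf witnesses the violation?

Shelf=0: 2 rows → {Publisher,Author} = (484, 366), (484, 366) ✓
Shelf=2: 5 rows → {Publisher,Author} = (481, 363), (481, 363), (481, 363), (481, 363), (481, 363) ✓
Shelf=4: 5 rows → {Publisher,Author} = (474, 370), (474, 370), (474, 370), (474, 370), (474, 370) ✓
Shelf=3: 2 rows → {Publisher,Author} takes values {(477, 361), (473, 359)} — violation
The only Shelf value with inconsistent RHS is Shelf=3.

3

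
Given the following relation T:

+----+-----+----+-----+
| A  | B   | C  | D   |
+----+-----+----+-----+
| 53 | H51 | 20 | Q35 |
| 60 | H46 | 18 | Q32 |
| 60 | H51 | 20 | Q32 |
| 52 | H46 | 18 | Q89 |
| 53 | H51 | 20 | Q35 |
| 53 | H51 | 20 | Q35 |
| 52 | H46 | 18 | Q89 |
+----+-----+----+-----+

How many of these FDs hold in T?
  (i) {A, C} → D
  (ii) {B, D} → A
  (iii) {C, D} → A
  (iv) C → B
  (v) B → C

5

(i) {A, C} → D: every LHS value maps to a single RHS value — holds.
(ii) {B, D} → A: every LHS value maps to a single RHS value — holds.
(iii) {C, D} → A: every LHS value maps to a single RHS value — holds.
(iv) C → B: every LHS value maps to a single RHS value — holds.
(v) B → C: every LHS value maps to a single RHS value — holds.
5 of the 5 dependencies hold.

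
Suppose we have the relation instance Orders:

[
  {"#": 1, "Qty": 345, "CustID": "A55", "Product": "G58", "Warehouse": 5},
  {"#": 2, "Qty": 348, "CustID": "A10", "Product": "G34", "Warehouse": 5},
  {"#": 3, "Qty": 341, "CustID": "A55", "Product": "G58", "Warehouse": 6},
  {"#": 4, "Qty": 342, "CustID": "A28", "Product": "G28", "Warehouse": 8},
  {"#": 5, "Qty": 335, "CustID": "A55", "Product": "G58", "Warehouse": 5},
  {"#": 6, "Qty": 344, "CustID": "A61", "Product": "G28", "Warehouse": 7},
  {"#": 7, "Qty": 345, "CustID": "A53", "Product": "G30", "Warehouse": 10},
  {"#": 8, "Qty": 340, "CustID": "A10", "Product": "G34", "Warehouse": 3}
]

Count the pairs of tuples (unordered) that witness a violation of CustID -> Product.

CustID=A55: all 3 rows agree on Product — 0 pairs.
CustID=A10: all 2 rows agree on Product — 0 pairs.

0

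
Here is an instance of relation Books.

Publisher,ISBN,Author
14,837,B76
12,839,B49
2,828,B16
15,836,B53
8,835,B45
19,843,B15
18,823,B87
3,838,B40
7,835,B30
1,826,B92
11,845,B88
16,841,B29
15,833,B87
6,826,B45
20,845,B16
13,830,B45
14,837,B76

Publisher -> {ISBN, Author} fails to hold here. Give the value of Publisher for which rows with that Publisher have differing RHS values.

15

Publisher=14: 2 rows → {ISBN,Author} = (837, B76), (837, B76) ✓
Publisher=12: 1 row → {ISBN,Author} = (839, B49) ✓
Publisher=2: 1 row → {ISBN,Author} = (828, B16) ✓
Publisher=15: 2 rows → {ISBN,Author} takes values {(836, B53), (833, B87)} — violation
Publisher=8: 1 row → {ISBN,Author} = (835, B45) ✓
Publisher=19: 1 row → {ISBN,Author} = (843, B15) ✓
Publisher=18: 1 row → {ISBN,Author} = (823, B87) ✓
Publisher=3: 1 row → {ISBN,Author} = (838, B40) ✓
Publisher=7: 1 row → {ISBN,Author} = (835, B30) ✓
Publisher=1: 1 row → {ISBN,Author} = (826, B92) ✓
Publisher=11: 1 row → {ISBN,Author} = (845, B88) ✓
Publisher=16: 1 row → {ISBN,Author} = (841, B29) ✓
Publisher=6: 1 row → {ISBN,Author} = (826, B45) ✓
Publisher=20: 1 row → {ISBN,Author} = (845, B16) ✓
Publisher=13: 1 row → {ISBN,Author} = (830, B45) ✓
The only Publisher value with inconsistent RHS is Publisher=15.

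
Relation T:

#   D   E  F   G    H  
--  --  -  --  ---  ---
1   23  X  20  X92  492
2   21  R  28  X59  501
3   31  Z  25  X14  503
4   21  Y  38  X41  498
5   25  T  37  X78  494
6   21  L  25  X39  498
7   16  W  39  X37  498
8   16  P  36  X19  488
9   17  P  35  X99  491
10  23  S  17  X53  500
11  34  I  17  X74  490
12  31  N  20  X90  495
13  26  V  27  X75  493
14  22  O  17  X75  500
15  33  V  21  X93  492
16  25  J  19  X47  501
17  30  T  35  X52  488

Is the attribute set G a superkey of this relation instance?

Rows 13 and 14 have the same G value G=X75 but are distinct tuples, so G does not determine every attribute — not a superkey.

No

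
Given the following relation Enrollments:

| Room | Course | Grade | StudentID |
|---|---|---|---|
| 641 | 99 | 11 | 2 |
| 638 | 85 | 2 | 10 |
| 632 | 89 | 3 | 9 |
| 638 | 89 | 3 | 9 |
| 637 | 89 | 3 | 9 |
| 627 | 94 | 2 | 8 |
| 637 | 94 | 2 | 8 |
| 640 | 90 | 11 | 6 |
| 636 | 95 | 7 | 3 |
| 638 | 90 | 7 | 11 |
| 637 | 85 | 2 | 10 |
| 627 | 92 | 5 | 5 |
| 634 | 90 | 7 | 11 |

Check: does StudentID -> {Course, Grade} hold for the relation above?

StudentID=2: 1 row → {Course,Grade} = (99, 11) ✓
StudentID=10: 2 rows → {Course,Grade} = (85, 2), (85, 2) ✓
StudentID=9: 3 rows → {Course,Grade} = (89, 3), (89, 3), (89, 3) ✓
StudentID=8: 2 rows → {Course,Grade} = (94, 2), (94, 2) ✓
StudentID=6: 1 row → {Course,Grade} = (90, 11) ✓
StudentID=3: 1 row → {Course,Grade} = (95, 7) ✓
StudentID=11: 2 rows → {Course,Grade} = (90, 7), (90, 7) ✓
StudentID=5: 1 row → {Course,Grade} = (92, 5) ✓
Every StudentID value is associated with a single {Course, Grade} value, so StudentID -> {Course, Grade} holds.

Yes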